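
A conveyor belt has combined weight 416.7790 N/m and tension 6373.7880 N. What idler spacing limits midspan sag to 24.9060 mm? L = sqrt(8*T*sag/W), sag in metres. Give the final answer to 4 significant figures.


sag = 24.9060/1000 = 0.024906 m
L = sqrt(8 * 6373.7880 * 0.024906 / 416.7790)
L = 1.746 m


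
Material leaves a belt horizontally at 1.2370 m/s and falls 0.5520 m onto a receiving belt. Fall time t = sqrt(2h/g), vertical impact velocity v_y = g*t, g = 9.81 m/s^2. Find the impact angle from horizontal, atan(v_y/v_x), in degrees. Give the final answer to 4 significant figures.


t = sqrt(2*0.5520/9.81) = 0.335467 s
v_y = 9.81 * 0.335467 = 3.29093 m/s
angle = atan(3.29093 / 1.2370) = 69.40 deg


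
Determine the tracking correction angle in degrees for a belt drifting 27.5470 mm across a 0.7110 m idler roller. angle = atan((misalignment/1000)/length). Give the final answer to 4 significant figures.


misalign_m = 27.5470 / 1000 = 0.027547 m
angle = atan(0.027547 / 0.7110)
angle = 2.219 deg


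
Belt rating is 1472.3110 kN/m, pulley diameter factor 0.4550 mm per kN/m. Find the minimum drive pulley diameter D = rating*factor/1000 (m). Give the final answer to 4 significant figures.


D = 1472.3110 * 0.4550 / 1000
D = 0.6699 m


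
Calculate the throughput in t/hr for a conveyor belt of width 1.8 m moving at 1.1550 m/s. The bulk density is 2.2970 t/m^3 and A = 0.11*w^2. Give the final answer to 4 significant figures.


A = 0.11 * 1.8^2 = 0.3564 m^2
C = 0.3564 * 1.1550 * 2.2970 * 3600
C = 3404 t/hr


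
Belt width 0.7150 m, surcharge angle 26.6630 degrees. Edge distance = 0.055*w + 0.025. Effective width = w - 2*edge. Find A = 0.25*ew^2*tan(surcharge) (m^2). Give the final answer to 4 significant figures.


edge = 0.055*0.7150 + 0.025 = 0.064325 m
ew = 0.7150 - 2*0.064325 = 0.58635 m
A = 0.25 * 0.58635^2 * tan(26.6630 deg)
A = 0.04316 m^2


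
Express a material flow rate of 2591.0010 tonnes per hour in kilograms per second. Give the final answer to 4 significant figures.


m_dot = 2591.0010 * 1000 / 3600
m_dot = 719.7 kg/s


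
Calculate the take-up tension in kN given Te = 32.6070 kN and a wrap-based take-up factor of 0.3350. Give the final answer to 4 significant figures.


T_tu = 32.6070 * 0.3350
T_tu = 10.92 kN


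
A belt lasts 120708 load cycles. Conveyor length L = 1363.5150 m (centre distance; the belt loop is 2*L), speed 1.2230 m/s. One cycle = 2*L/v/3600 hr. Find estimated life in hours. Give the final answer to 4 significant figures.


cycle_time = 2 * 1363.5150 / 1.2230 / 3600 = 0.619385 hr
life = 120708 * 0.619385 = 74760 hours


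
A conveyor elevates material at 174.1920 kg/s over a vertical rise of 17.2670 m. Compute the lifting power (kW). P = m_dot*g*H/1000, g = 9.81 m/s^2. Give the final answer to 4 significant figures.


P = 174.1920 * 9.81 * 17.2670 / 1000
P = 29.51 kW


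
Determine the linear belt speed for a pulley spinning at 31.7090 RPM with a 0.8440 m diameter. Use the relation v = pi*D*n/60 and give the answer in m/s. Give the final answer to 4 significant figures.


v = pi * 0.8440 * 31.7090 / 60
v = 1.401 m/s


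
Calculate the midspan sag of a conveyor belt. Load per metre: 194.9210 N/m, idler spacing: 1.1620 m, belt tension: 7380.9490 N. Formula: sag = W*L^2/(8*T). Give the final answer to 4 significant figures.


sag = 194.9210 * 1.1620^2 / (8 * 7380.9490)
sag = 0.004457 m


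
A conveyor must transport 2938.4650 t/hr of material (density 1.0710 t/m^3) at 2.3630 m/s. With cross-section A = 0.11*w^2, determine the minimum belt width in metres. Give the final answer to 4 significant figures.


A_req = 2938.4650 / (2.3630 * 1.0710 * 3600) = 0.322526 m^2
w = sqrt(0.322526 / 0.11)
w = 1.712 m


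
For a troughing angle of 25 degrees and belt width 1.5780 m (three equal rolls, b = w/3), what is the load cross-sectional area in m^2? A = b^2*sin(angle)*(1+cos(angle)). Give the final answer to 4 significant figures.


b = 1.5780/3 = 0.526 m
A = 0.526^2 * sin(25 deg) * (1 + cos(25 deg))
A = 0.2229 m^2


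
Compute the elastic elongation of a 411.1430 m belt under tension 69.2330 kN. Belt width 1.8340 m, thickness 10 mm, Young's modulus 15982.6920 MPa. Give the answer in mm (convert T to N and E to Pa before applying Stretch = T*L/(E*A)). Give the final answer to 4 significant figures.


A = 1.8340 * 0.01 = 0.01834 m^2
Stretch = 69.2330*1000 * 411.1430 / (15982.6920e6 * 0.01834) * 1000
Stretch = 97.11 mm


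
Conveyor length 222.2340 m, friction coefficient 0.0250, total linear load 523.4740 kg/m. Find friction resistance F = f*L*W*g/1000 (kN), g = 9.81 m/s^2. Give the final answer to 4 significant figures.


F = 0.0250 * 222.2340 * 523.4740 * 9.81 / 1000
F = 28.53 kN


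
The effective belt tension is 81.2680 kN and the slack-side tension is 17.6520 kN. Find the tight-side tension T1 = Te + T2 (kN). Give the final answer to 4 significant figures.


T1 = Te + T2 = 81.2680 + 17.6520
T1 = 98.92 kN


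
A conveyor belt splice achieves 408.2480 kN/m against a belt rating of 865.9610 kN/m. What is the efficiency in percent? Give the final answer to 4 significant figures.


Eff = 408.2480 / 865.9610 * 100
Eff = 47.14 %


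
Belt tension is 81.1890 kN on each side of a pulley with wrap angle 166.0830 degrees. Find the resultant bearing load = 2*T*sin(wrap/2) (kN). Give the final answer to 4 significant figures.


F = 2 * 81.1890 * sin(166.0830/2 deg)
F = 161.2 kN


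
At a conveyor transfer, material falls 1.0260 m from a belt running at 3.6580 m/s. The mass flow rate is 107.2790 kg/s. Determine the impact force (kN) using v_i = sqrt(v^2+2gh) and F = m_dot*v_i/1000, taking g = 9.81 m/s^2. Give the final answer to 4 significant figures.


v_i = sqrt(3.6580^2 + 2*9.81*1.0260) = 5.78888 m/s
F = 107.2790 * 5.78888 / 1000
F = 0.6210 kN


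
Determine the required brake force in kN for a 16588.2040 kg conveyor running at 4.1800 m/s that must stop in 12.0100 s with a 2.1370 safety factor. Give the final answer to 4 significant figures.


F = 16588.2040 * 4.1800 / 12.0100 * 2.1370 / 1000
F = 12.34 kN


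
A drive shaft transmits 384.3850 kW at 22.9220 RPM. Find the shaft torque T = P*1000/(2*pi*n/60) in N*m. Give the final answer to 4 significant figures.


omega = 2*pi*22.9220/60 = 2.40039 rad/s
T = 384.3850*1000 / 2.40039
T = 160100 N*m


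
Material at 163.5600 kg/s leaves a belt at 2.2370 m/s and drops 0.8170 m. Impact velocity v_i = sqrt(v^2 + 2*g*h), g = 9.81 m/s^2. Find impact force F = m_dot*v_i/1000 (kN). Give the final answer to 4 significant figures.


v_i = sqrt(2.2370^2 + 2*9.81*0.8170) = 4.58625 m/s
F = 163.5600 * 4.58625 / 1000
F = 0.7501 kN


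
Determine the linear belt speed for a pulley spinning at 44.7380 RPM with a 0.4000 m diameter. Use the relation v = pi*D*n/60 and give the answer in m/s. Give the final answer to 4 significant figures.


v = pi * 0.4000 * 44.7380 / 60
v = 0.9370 m/s


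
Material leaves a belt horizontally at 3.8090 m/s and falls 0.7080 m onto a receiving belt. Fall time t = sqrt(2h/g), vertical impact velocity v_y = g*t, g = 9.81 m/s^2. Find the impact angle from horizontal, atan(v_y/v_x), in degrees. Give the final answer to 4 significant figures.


t = sqrt(2*0.7080/9.81) = 0.379924 s
v_y = 9.81 * 0.379924 = 3.72705 m/s
angle = atan(3.72705 / 3.8090) = 44.38 deg


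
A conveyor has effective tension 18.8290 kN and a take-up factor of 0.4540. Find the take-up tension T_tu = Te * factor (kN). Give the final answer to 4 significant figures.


T_tu = 18.8290 * 0.4540
T_tu = 8.548 kN


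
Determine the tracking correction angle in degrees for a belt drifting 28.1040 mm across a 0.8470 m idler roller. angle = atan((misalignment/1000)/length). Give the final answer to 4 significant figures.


misalign_m = 28.1040 / 1000 = 0.028104 m
angle = atan(0.028104 / 0.8470)
angle = 1.900 deg


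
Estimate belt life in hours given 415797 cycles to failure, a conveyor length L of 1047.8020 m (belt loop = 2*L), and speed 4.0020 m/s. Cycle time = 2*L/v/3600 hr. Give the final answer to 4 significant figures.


cycle_time = 2 * 1047.8020 / 4.0020 / 3600 = 0.145455 hr
life = 415797 * 0.145455 = 60480 hours


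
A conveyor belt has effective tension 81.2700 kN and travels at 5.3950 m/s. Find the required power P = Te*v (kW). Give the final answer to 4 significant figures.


P = Te * v = 81.2700 * 5.3950
P = 438.5 kW


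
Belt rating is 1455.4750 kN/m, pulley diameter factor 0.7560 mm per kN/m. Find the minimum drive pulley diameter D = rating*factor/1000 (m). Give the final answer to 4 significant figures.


D = 1455.4750 * 0.7560 / 1000
D = 1.100 m


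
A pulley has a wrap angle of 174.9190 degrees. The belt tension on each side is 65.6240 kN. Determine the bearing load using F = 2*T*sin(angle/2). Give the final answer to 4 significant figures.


F = 2 * 65.6240 * sin(174.9190/2 deg)
F = 131.1 kN


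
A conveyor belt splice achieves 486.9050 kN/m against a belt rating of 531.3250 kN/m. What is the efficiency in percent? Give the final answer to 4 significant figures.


Eff = 486.9050 / 531.3250 * 100
Eff = 91.64 %


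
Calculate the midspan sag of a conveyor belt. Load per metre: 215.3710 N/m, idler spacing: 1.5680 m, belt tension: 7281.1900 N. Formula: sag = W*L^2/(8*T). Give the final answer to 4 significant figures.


sag = 215.3710 * 1.5680^2 / (8 * 7281.1900)
sag = 0.009090 m


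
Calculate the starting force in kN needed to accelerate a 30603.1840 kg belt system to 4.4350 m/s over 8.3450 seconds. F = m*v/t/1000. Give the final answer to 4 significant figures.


F = 30603.1840 * 4.4350 / 8.3450 / 1000
F = 16.26 kN


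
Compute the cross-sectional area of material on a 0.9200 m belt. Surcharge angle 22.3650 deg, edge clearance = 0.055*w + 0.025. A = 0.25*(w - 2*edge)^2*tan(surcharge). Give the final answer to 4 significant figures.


edge = 0.055*0.9200 + 0.025 = 0.0756 m
ew = 0.9200 - 2*0.0756 = 0.7688 m
A = 0.25 * 0.7688^2 * tan(22.3650 deg)
A = 0.06080 m^2


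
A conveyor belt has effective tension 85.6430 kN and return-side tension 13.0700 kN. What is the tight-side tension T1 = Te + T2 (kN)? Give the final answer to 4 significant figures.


T1 = Te + T2 = 85.6430 + 13.0700
T1 = 98.71 kN


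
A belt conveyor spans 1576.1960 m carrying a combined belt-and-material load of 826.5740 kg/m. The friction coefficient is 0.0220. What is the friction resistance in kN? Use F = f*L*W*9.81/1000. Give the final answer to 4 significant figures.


F = 0.0220 * 1576.1960 * 826.5740 * 9.81 / 1000
F = 281.2 kN


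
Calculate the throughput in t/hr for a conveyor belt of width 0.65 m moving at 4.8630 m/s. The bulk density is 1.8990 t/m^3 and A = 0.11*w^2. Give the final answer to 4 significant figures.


A = 0.11 * 0.65^2 = 0.046475 m^2
C = 0.046475 * 4.8630 * 1.8990 * 3600
C = 1545 t/hr


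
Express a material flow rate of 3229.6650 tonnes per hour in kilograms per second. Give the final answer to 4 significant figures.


m_dot = 3229.6650 * 1000 / 3600
m_dot = 897.1 kg/s


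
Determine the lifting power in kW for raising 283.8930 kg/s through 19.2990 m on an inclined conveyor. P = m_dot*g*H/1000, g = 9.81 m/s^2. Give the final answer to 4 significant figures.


P = 283.8930 * 9.81 * 19.2990 / 1000
P = 53.75 kW


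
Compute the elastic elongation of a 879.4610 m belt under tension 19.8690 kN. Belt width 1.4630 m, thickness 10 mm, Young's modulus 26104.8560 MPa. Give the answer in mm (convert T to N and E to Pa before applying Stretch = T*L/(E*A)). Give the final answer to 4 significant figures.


A = 1.4630 * 0.01 = 0.01463 m^2
Stretch = 19.8690*1000 * 879.4610 / (26104.8560e6 * 0.01463) * 1000
Stretch = 45.75 mm


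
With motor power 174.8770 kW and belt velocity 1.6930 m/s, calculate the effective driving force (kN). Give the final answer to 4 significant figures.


Te = P / v = 174.8770 / 1.6930
Te = 103.3 kN


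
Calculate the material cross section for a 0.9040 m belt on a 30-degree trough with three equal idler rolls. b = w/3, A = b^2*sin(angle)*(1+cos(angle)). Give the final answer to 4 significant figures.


b = 0.9040/3 = 0.301333 m
A = 0.301333^2 * sin(30 deg) * (1 + cos(30 deg))
A = 0.08472 m^2


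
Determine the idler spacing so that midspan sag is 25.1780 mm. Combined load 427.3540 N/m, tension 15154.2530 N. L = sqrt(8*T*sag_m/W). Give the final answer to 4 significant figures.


sag = 25.1780/1000 = 0.025178 m
L = sqrt(8 * 15154.2530 * 0.025178 / 427.3540)
L = 2.673 m


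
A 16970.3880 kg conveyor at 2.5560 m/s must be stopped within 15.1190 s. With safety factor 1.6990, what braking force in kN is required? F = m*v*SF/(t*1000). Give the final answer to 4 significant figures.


F = 16970.3880 * 2.5560 / 15.1190 * 1.6990 / 1000
F = 4.874 kN


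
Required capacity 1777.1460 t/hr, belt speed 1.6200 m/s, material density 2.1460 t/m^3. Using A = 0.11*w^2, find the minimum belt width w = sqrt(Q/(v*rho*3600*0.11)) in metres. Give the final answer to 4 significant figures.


A_req = 1777.1460 / (1.6200 * 2.1460 * 3600) = 0.141996 m^2
w = sqrt(0.141996 / 0.11)
w = 1.136 m


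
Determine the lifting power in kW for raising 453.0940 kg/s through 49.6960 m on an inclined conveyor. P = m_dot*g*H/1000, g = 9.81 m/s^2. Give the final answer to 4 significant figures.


P = 453.0940 * 9.81 * 49.6960 / 1000
P = 220.9 kW


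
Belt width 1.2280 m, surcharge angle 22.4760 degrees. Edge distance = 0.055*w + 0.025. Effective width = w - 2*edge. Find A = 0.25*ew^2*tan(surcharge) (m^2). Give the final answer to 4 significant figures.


edge = 0.055*1.2280 + 0.025 = 0.09254 m
ew = 1.2280 - 2*0.09254 = 1.04292 m
A = 0.25 * 1.04292^2 * tan(22.4760 deg)
A = 0.1125 m^2


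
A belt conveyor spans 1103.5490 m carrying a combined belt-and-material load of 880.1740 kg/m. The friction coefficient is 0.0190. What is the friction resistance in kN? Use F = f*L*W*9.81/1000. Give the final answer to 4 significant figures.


F = 0.0190 * 1103.5490 * 880.1740 * 9.81 / 1000
F = 181.0 kN


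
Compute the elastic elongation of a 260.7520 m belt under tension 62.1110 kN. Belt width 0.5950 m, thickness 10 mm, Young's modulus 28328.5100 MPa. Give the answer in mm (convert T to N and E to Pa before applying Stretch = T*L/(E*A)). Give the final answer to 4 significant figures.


A = 0.5950 * 0.01 = 0.00595 m^2
Stretch = 62.1110*1000 * 260.7520 / (28328.5100e6 * 0.00595) * 1000
Stretch = 96.08 mm


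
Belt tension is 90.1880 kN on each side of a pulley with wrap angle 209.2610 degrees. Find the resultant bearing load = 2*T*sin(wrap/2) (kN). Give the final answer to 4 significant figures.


F = 2 * 90.1880 * sin(209.2610/2 deg)
F = 174.5 kN


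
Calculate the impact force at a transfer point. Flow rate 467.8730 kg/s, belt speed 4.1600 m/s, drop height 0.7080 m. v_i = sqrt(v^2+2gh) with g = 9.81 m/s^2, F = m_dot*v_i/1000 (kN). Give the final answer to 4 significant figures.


v_i = sqrt(4.1600^2 + 2*9.81*0.7080) = 5.58539 m/s
F = 467.8730 * 5.58539 / 1000
F = 2.613 kN


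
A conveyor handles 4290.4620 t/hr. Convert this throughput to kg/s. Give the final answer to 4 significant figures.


m_dot = 4290.4620 * 1000 / 3600
m_dot = 1192 kg/s


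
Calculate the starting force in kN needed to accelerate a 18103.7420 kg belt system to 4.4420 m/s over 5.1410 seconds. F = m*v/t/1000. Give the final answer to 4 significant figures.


F = 18103.7420 * 4.4420 / 5.1410 / 1000
F = 15.64 kN


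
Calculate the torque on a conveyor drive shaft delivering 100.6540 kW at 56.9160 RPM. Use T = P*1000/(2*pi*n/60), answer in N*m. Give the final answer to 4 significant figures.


omega = 2*pi*56.9160/60 = 5.96023 rad/s
T = 100.6540*1000 / 5.96023
T = 16890 N*m


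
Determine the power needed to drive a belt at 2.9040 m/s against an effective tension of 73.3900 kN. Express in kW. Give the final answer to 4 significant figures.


P = Te * v = 73.3900 * 2.9040
P = 213.1 kW


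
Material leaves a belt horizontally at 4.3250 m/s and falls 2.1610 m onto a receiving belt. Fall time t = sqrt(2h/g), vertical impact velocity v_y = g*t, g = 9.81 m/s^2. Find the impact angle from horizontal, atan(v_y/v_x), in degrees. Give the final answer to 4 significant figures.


t = sqrt(2*2.1610/9.81) = 0.663755 s
v_y = 9.81 * 0.663755 = 6.51144 m/s
angle = atan(6.51144 / 4.3250) = 56.41 deg


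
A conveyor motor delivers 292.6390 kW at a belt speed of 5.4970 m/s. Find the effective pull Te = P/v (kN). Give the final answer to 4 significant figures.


Te = P / v = 292.6390 / 5.4970
Te = 53.24 kN


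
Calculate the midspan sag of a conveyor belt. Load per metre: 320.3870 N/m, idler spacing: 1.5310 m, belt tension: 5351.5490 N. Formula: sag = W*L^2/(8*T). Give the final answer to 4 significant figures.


sag = 320.3870 * 1.5310^2 / (8 * 5351.5490)
sag = 0.01754 m


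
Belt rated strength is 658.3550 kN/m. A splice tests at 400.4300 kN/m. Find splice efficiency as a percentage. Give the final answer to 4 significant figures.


Eff = 400.4300 / 658.3550 * 100
Eff = 60.82 %


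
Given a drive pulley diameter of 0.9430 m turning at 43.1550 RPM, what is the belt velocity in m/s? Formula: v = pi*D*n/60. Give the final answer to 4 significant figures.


v = pi * 0.9430 * 43.1550 / 60
v = 2.131 m/s


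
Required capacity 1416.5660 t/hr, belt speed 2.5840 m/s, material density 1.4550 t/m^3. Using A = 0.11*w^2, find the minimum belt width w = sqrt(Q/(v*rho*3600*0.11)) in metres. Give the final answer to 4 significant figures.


A_req = 1416.5660 / (2.5840 * 1.4550 * 3600) = 0.10466 m^2
w = sqrt(0.10466 / 0.11)
w = 0.9754 m


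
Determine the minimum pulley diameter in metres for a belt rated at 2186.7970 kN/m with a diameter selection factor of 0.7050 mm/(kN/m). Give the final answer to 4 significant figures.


D = 2186.7970 * 0.7050 / 1000
D = 1.542 m


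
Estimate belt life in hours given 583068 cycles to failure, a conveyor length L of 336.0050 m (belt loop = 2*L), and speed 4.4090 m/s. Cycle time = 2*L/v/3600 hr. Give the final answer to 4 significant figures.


cycle_time = 2 * 336.0050 / 4.4090 / 3600 = 0.0423383 hr
life = 583068 * 0.0423383 = 24690 hours


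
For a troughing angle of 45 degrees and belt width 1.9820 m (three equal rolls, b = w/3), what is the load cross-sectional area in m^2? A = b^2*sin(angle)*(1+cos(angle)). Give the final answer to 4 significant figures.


b = 1.9820/3 = 0.660667 m
A = 0.660667^2 * sin(45 deg) * (1 + cos(45 deg))
A = 0.5269 m^2


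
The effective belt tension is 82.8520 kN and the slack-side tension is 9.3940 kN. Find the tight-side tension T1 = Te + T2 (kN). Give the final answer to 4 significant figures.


T1 = Te + T2 = 82.8520 + 9.3940
T1 = 92.25 kN


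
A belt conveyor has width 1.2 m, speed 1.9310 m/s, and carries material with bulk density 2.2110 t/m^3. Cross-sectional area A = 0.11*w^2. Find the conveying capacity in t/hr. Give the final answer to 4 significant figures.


A = 0.11 * 1.2^2 = 0.1584 m^2
C = 0.1584 * 1.9310 * 2.2110 * 3600
C = 2435 t/hr


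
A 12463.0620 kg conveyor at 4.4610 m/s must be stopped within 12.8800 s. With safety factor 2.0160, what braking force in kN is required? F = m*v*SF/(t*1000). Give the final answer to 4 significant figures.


F = 12463.0620 * 4.4610 / 12.8800 * 2.0160 / 1000
F = 8.702 kN


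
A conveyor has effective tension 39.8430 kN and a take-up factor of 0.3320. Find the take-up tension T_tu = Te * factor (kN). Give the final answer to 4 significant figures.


T_tu = 39.8430 * 0.3320
T_tu = 13.23 kN


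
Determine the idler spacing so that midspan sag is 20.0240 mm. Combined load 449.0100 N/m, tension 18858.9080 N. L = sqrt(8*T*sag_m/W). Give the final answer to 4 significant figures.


sag = 20.0240/1000 = 0.020024 m
L = sqrt(8 * 18858.9080 * 0.020024 / 449.0100)
L = 2.594 m


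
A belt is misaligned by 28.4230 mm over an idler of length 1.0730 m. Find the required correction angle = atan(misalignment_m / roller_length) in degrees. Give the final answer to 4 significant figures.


misalign_m = 28.4230 / 1000 = 0.028423 m
angle = atan(0.028423 / 1.0730)
angle = 1.517 deg


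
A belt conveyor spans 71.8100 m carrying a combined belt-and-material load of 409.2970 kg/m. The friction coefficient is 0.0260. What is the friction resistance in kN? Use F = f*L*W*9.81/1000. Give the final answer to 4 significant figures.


F = 0.0260 * 71.8100 * 409.2970 * 9.81 / 1000
F = 7.497 kN


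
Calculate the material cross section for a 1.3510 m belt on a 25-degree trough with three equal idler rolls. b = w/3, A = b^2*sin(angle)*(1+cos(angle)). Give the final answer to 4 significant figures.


b = 1.3510/3 = 0.450333 m
A = 0.450333^2 * sin(25 deg) * (1 + cos(25 deg))
A = 0.1634 m^2


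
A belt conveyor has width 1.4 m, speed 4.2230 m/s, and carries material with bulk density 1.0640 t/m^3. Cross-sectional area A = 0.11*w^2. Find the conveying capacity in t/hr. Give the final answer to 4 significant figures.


A = 0.11 * 1.4^2 = 0.2156 m^2
C = 0.2156 * 4.2230 * 1.0640 * 3600
C = 3487 t/hr


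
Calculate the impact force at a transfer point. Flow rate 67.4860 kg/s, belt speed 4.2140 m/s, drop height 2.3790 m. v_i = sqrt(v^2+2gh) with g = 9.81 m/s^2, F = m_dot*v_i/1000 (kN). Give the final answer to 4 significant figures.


v_i = sqrt(4.2140^2 + 2*9.81*2.3790) = 8.02707 m/s
F = 67.4860 * 8.02707 / 1000
F = 0.5417 kN


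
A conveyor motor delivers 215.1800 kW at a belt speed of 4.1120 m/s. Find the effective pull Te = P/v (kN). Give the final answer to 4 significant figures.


Te = P / v = 215.1800 / 4.1120
Te = 52.33 kN


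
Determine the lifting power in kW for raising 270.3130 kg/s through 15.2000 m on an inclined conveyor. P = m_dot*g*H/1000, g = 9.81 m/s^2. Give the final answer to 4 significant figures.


P = 270.3130 * 9.81 * 15.2000 / 1000
P = 40.31 kW


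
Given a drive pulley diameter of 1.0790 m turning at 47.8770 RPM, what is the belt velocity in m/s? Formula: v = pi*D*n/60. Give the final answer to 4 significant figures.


v = pi * 1.0790 * 47.8770 / 60
v = 2.705 m/s


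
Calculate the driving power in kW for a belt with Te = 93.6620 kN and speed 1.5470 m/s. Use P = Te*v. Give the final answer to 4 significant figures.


P = Te * v = 93.6620 * 1.5470
P = 144.9 kW


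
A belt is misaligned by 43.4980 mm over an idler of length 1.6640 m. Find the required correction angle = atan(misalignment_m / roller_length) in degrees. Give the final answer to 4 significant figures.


misalign_m = 43.4980 / 1000 = 0.043498 m
angle = atan(0.043498 / 1.6640)
angle = 1.497 deg


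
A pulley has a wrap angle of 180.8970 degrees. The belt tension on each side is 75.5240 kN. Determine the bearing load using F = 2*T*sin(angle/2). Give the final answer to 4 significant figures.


F = 2 * 75.5240 * sin(180.8970/2 deg)
F = 151.0 kN


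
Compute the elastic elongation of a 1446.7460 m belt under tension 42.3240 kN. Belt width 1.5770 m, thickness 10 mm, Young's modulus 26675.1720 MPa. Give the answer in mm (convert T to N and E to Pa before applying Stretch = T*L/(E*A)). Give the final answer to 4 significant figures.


A = 1.5770 * 0.01 = 0.01577 m^2
Stretch = 42.3240*1000 * 1446.7460 / (26675.1720e6 * 0.01577) * 1000
Stretch = 145.6 mm


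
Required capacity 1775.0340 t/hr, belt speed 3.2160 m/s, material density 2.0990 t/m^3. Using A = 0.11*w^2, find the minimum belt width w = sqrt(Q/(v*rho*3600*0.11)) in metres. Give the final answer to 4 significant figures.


A_req = 1775.0340 / (3.2160 * 2.0990 * 3600) = 0.0730425 m^2
w = sqrt(0.0730425 / 0.11)
w = 0.8149 m


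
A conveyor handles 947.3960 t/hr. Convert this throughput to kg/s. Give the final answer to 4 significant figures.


m_dot = 947.3960 * 1000 / 3600
m_dot = 263.2 kg/s


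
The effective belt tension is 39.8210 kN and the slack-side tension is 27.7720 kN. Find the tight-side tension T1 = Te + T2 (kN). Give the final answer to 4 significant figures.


T1 = Te + T2 = 39.8210 + 27.7720
T1 = 67.59 kN


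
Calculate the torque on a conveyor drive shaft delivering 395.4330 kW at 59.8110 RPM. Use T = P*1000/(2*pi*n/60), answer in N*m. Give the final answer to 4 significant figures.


omega = 2*pi*59.8110/60 = 6.26339 rad/s
T = 395.4330*1000 / 6.26339
T = 63130 N*m


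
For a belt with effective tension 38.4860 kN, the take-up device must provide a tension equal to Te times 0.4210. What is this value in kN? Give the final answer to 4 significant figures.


T_tu = 38.4860 * 0.4210
T_tu = 16.20 kN


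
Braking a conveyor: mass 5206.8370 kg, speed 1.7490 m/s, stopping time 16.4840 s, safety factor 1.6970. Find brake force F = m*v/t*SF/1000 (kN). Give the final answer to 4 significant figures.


F = 5206.8370 * 1.7490 / 16.4840 * 1.6970 / 1000
F = 0.9375 kN


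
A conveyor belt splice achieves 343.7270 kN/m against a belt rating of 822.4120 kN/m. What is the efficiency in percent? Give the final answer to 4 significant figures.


Eff = 343.7270 / 822.4120 * 100
Eff = 41.79 %


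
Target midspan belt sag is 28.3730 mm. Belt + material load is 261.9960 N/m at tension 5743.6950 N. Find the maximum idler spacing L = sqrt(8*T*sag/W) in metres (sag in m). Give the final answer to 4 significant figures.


sag = 28.3730/1000 = 0.028373 m
L = sqrt(8 * 5743.6950 * 0.028373 / 261.9960)
L = 2.231 m


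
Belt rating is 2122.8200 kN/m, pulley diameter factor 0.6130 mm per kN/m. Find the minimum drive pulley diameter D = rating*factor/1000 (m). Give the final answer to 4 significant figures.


D = 2122.8200 * 0.6130 / 1000
D = 1.301 m


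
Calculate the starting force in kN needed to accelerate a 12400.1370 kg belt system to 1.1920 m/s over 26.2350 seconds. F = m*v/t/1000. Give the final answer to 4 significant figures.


F = 12400.1370 * 1.1920 / 26.2350 / 1000
F = 0.5634 kN


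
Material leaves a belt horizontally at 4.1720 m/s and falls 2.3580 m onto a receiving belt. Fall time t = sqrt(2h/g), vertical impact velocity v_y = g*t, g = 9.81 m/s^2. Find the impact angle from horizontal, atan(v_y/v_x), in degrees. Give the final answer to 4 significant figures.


t = sqrt(2*2.3580/9.81) = 0.69335 s
v_y = 9.81 * 0.69335 = 6.80176 m/s
angle = atan(6.80176 / 4.1720) = 58.48 deg


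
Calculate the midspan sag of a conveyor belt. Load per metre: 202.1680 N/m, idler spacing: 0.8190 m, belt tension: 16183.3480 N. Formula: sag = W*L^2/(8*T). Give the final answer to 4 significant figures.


sag = 202.1680 * 0.8190^2 / (8 * 16183.3480)
sag = 0.001047 m


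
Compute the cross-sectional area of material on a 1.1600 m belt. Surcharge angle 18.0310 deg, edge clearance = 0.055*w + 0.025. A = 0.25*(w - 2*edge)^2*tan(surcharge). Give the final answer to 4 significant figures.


edge = 0.055*1.1600 + 0.025 = 0.0888 m
ew = 1.1600 - 2*0.0888 = 0.9824 m
A = 0.25 * 0.9824^2 * tan(18.0310 deg)
A = 0.07854 m^2


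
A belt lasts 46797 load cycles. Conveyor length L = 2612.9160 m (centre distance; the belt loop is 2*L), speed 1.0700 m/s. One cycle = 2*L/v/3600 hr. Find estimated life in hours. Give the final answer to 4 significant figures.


cycle_time = 2 * 2612.9160 / 1.0700 / 3600 = 1.35665 hr
life = 46797 * 1.35665 = 63490 hours


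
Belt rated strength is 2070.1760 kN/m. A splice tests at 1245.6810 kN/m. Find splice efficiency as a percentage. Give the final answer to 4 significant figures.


Eff = 1245.6810 / 2070.1760 * 100
Eff = 60.17 %


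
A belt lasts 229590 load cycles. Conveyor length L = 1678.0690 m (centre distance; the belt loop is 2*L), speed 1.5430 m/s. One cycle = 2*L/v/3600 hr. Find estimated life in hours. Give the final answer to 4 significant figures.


cycle_time = 2 * 1678.0690 / 1.5430 / 3600 = 0.604187 hr
life = 229590 * 0.604187 = 138700 hours


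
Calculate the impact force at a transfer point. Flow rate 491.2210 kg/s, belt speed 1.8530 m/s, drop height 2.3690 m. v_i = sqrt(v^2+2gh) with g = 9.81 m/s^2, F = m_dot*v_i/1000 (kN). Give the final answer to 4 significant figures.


v_i = sqrt(1.8530^2 + 2*9.81*2.3690) = 7.06494 m/s
F = 491.2210 * 7.06494 / 1000
F = 3.470 kN


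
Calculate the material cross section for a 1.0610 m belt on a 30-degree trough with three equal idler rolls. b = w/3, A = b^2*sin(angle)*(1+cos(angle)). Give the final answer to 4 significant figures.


b = 1.0610/3 = 0.353667 m
A = 0.353667^2 * sin(30 deg) * (1 + cos(30 deg))
A = 0.1167 m^2


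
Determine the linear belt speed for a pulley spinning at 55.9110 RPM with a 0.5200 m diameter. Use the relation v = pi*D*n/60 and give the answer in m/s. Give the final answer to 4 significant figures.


v = pi * 0.5200 * 55.9110 / 60
v = 1.522 m/s


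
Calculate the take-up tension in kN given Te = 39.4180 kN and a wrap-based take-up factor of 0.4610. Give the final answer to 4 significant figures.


T_tu = 39.4180 * 0.4610
T_tu = 18.17 kN


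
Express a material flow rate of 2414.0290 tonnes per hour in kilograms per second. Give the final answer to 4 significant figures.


m_dot = 2414.0290 * 1000 / 3600
m_dot = 670.6 kg/s


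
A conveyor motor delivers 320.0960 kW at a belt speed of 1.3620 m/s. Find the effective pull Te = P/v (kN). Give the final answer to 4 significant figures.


Te = P / v = 320.0960 / 1.3620
Te = 235.0 kN


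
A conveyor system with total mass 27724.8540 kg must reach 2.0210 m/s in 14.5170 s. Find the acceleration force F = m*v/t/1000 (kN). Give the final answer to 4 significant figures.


F = 27724.8540 * 2.0210 / 14.5170 / 1000
F = 3.860 kN


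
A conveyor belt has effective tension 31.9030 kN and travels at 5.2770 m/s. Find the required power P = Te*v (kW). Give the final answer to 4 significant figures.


P = Te * v = 31.9030 * 5.2770
P = 168.4 kW


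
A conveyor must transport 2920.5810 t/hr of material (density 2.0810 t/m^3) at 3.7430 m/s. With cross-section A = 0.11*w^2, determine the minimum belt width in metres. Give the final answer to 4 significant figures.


A_req = 2920.5810 / (3.7430 * 2.0810 * 3600) = 0.104154 m^2
w = sqrt(0.104154 / 0.11)
w = 0.9731 m


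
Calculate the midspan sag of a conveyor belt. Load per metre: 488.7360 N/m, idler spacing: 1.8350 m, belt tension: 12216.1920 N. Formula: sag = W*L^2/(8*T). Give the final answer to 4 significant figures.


sag = 488.7360 * 1.8350^2 / (8 * 12216.1920)
sag = 0.01684 m


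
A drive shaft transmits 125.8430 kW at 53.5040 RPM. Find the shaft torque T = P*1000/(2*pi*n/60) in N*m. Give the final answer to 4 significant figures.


omega = 2*pi*53.5040/60 = 5.60293 rad/s
T = 125.8430*1000 / 5.60293
T = 22460 N*m


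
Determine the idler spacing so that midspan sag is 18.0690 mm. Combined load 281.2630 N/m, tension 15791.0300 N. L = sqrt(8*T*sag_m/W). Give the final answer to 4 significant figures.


sag = 18.0690/1000 = 0.018069 m
L = sqrt(8 * 15791.0300 * 0.018069 / 281.2630)
L = 2.849 m


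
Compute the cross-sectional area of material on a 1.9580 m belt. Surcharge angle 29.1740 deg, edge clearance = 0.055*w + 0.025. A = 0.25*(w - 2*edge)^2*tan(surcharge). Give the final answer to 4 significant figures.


edge = 0.055*1.9580 + 0.025 = 0.13269 m
ew = 1.9580 - 2*0.13269 = 1.69262 m
A = 0.25 * 1.69262^2 * tan(29.1740 deg)
A = 0.3999 m^2


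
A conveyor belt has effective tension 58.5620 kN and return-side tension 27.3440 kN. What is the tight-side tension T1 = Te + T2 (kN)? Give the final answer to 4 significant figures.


T1 = Te + T2 = 58.5620 + 27.3440
T1 = 85.91 kN


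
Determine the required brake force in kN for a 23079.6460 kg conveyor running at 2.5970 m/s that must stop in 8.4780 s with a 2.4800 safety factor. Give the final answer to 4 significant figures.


F = 23079.6460 * 2.5970 / 8.4780 * 2.4800 / 1000
F = 17.53 kN


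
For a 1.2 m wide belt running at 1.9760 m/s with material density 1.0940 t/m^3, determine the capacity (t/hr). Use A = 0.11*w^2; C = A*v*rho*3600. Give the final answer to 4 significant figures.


A = 0.11 * 1.2^2 = 0.1584 m^2
C = 0.1584 * 1.9760 * 1.0940 * 3600
C = 1233 t/hr


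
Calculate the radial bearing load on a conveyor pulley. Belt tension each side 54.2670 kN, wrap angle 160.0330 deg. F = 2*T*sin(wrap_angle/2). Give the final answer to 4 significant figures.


F = 2 * 54.2670 * sin(160.0330/2 deg)
F = 106.9 kN


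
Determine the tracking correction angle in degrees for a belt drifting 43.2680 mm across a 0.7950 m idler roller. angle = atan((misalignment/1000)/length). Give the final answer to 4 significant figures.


misalign_m = 43.2680 / 1000 = 0.043268 m
angle = atan(0.043268 / 0.7950)
angle = 3.115 deg


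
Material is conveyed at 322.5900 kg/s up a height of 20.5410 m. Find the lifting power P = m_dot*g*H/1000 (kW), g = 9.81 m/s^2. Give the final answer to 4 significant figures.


P = 322.5900 * 9.81 * 20.5410 / 1000
P = 65.00 kW


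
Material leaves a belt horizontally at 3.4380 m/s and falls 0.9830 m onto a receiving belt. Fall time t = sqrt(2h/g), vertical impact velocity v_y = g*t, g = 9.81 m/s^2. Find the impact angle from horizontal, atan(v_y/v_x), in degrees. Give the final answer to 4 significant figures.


t = sqrt(2*0.9830/9.81) = 0.447669 s
v_y = 9.81 * 0.447669 = 4.39163 m/s
angle = atan(4.39163 / 3.4380) = 51.94 deg


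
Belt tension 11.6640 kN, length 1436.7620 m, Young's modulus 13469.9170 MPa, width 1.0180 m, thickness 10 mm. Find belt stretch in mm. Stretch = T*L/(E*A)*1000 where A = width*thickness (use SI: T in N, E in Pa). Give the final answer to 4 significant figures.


A = 1.0180 * 0.01 = 0.01018 m^2
Stretch = 11.6640*1000 * 1436.7620 / (13469.9170e6 * 0.01018) * 1000
Stretch = 122.2 mm


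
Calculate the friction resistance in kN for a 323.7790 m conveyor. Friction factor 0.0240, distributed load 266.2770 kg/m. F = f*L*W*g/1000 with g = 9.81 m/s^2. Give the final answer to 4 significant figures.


F = 0.0240 * 323.7790 * 266.2770 * 9.81 / 1000
F = 20.30 kN


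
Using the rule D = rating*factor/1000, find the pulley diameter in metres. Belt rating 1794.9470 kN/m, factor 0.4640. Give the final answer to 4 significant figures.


D = 1794.9470 * 0.4640 / 1000
D = 0.8329 m


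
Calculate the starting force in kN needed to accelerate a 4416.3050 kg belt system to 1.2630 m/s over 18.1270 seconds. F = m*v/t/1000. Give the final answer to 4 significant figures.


F = 4416.3050 * 1.2630 / 18.1270 / 1000
F = 0.3077 kN


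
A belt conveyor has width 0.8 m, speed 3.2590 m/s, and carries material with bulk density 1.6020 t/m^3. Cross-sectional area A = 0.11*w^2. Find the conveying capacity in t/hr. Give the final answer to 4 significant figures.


A = 0.11 * 0.8^2 = 0.0704 m^2
C = 0.0704 * 3.2590 * 1.6020 * 3600
C = 1323 t/hr


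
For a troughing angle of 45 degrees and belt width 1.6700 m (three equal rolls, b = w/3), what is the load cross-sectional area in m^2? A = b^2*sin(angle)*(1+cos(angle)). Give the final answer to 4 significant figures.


b = 1.6700/3 = 0.556667 m
A = 0.556667^2 * sin(45 deg) * (1 + cos(45 deg))
A = 0.3741 m^2


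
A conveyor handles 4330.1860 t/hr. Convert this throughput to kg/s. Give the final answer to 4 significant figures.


m_dot = 4330.1860 * 1000 / 3600
m_dot = 1203 kg/s


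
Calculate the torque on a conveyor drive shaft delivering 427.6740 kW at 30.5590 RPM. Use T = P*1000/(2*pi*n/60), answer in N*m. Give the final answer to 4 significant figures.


omega = 2*pi*30.5590/60 = 3.20013 rad/s
T = 427.6740*1000 / 3.20013
T = 133600 N*m


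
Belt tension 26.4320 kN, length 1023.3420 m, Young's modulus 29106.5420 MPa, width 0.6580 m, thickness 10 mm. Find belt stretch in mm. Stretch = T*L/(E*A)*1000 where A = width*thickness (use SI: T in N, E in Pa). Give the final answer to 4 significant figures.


A = 0.6580 * 0.01 = 0.00658 m^2
Stretch = 26.4320*1000 * 1023.3420 / (29106.5420e6 * 0.00658) * 1000
Stretch = 141.2 mm


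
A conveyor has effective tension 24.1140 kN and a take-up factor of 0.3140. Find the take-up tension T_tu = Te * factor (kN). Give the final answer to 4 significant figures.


T_tu = 24.1140 * 0.3140
T_tu = 7.572 kN


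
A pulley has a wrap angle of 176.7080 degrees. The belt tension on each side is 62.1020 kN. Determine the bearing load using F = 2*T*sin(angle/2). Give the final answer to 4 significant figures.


F = 2 * 62.1020 * sin(176.7080/2 deg)
F = 124.2 kN


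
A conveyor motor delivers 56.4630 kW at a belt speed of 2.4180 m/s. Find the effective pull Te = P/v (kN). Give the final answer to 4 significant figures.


Te = P / v = 56.4630 / 2.4180
Te = 23.35 kN


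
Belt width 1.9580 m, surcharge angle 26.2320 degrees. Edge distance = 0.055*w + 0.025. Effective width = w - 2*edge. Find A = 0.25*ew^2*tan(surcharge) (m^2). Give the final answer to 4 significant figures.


edge = 0.055*1.9580 + 0.025 = 0.13269 m
ew = 1.9580 - 2*0.13269 = 1.69262 m
A = 0.25 * 1.69262^2 * tan(26.2320 deg)
A = 0.3529 m^2


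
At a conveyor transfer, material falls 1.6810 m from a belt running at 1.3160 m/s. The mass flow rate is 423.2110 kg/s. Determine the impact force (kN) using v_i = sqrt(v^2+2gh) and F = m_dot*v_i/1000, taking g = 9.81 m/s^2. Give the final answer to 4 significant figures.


v_i = sqrt(1.3160^2 + 2*9.81*1.6810) = 5.89178 m/s
F = 423.2110 * 5.89178 / 1000
F = 2.493 kN


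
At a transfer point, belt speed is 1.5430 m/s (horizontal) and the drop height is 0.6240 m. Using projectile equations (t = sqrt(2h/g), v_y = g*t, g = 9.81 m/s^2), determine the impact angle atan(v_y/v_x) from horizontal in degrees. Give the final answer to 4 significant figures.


t = sqrt(2*0.6240/9.81) = 0.356675 s
v_y = 9.81 * 0.356675 = 3.49898 m/s
angle = atan(3.49898 / 1.5430) = 66.20 deg


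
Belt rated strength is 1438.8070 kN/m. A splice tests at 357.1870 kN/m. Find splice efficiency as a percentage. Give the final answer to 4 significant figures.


Eff = 357.1870 / 1438.8070 * 100
Eff = 24.83 %


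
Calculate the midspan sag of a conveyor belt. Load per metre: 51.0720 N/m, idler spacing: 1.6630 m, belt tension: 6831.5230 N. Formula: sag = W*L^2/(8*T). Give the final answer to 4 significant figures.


sag = 51.0720 * 1.6630^2 / (8 * 6831.5230)
sag = 0.002584 m


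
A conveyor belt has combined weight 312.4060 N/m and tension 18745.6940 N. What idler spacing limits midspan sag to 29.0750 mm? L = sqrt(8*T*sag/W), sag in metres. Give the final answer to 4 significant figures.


sag = 29.0750/1000 = 0.029075 m
L = sqrt(8 * 18745.6940 * 0.029075 / 312.4060)
L = 3.736 m


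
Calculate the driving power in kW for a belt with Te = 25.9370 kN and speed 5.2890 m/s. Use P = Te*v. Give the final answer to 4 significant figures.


P = Te * v = 25.9370 * 5.2890
P = 137.2 kW


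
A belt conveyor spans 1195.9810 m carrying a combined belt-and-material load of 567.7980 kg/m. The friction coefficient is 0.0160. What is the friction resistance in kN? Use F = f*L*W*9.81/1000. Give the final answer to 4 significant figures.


F = 0.0160 * 1195.9810 * 567.7980 * 9.81 / 1000
F = 106.6 kN


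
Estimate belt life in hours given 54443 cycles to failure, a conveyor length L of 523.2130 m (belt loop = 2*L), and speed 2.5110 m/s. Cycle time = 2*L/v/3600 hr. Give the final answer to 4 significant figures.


cycle_time = 2 * 523.2130 / 2.5110 / 3600 = 0.11576 hr
life = 54443 * 0.11576 = 6302 hours


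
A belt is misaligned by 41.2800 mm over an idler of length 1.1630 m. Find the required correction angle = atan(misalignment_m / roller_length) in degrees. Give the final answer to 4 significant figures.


misalign_m = 41.2800 / 1000 = 0.041280 m
angle = atan(0.041280 / 1.1630)
angle = 2.033 deg


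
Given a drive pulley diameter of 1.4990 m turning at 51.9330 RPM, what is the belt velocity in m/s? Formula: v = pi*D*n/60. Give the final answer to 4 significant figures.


v = pi * 1.4990 * 51.9330 / 60
v = 4.076 m/s
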